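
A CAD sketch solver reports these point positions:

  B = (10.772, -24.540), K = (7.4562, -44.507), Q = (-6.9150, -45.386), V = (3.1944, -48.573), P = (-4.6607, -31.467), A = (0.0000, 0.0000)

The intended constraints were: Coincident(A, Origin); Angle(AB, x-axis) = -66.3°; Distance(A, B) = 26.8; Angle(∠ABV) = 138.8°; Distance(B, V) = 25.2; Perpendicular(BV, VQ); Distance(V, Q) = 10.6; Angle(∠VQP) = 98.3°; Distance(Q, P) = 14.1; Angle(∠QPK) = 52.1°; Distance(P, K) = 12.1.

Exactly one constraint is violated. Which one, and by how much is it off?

Distance(P, K) = 12.1 — off by 5.70.

A = (0.00, 0.00) ✓; AB at -66.30° ✓; |AB| = 26.80 ✓; ∠ABV = 138.8° ✓; |BV| = 25.20 ✓; ∠(BV, VQ) = 90.00° ✓; |VQ| = 10.60 ✓; ∠VQP = 98.30° ✓; |QP| = 14.10 ✓; ∠QPK = 52.10° ✓; |PK| = 17.80 ✗.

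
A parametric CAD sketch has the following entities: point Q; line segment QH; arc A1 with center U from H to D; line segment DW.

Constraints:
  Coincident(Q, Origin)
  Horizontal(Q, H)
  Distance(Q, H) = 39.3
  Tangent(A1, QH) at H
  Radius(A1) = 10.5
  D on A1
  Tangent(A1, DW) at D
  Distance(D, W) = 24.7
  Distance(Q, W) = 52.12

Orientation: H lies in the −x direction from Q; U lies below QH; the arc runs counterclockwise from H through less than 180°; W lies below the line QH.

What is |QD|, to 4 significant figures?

50.93

Q is at the origin; Q and H share the same y with |QH| = 39.3 and H on the −x side, so H = (-39.30, 0.000). Since A1 is tangent to QH there, UH ⟂ QH, so U = H + (0, -10.5) = (-39.30, -10.50). Since UD ⟂ DW (tangency), |UW| = √(10.5² + 24.7²) = 26.84 regardless of where D sits on A1. So W lies on both circle(Q, 52.12) and circle(U, 26.84); the below-QH intersection is W = (-36.51, -37.19). D is the foot of the tangent from W: D = (-48.48, -15.59).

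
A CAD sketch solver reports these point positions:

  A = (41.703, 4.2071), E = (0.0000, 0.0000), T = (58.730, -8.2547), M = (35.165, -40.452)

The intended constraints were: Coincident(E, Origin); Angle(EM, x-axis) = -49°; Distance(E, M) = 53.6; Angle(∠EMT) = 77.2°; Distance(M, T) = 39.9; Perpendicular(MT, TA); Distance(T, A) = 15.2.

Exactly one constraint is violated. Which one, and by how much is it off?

Distance(T, A) = 15.2 — off by 5.90.

E = (0.00, 0.00) ✓; EM at -49.00° ✓; |EM| = 53.60 ✓; ∠EMT = 77.20° ✓; |MT| = 39.90 ✓; ∠(MT, TA) = 90.00° ✓; |TA| = 21.10 ✗.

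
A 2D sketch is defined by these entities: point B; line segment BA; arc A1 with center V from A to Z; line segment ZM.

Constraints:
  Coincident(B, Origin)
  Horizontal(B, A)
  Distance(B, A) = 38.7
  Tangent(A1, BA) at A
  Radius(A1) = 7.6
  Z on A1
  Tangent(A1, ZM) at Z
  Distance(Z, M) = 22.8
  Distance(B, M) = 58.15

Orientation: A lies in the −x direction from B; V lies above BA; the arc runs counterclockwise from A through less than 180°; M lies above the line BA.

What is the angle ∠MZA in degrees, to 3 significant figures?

111°

B is at the origin; BA is horizontal with |BA| = 38.7 and A on the −x side, so A = (-38.7, 0.00). The tangent condition forces VA to be normal to BA, so V = A + (0, 7.6) = (-38.7, 7.60). Since VZ ⟂ ZM (tangency), |VM| = √(7.6² + 22.8²) = 24.0 regardless of where Z sits on A1. So M lies on both circle(B, 58.15) and circle(V, 24.0); the above-BA intersection is M = (-50.7, 28.4). Z is the foot of the tangent from M: Z = (-33.7, 13.3).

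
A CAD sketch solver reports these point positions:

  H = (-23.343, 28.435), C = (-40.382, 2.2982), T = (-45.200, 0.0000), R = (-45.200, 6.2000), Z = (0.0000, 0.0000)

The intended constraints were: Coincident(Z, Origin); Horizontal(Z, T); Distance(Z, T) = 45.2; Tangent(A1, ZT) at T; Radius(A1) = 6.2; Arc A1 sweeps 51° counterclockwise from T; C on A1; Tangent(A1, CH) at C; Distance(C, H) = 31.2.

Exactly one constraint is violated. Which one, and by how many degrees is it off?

Tangent(A1, CH) at C — off by 5.90°.

Z = (0.00, 0.00) ✓; Z.y = 0.00, T.y = 0.00 ✓; |ZT| = 45.20 ✓; ∠(RT, TZ) = 90.00° ✓; |RT| = 6.200 ✓; bearing(R→C) − bearing(R→T) = 51.00° ✓; |RC| = 6.200 ✓; ∠(RC, CH) = 84.10° ✗; |CH| = 31.20 ✓.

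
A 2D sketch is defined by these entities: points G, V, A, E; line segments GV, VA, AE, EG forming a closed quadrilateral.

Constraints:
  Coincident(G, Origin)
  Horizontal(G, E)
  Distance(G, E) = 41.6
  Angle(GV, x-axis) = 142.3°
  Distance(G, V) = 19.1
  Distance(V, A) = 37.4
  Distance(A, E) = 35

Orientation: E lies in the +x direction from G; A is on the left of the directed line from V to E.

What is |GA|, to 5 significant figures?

32.909

G is at the origin; G and E share the same y with |GE| = 41.6 and E in +x, so E = (41.6, 0). GV runs at 142.3° with |GV| = 19.1, so V = (-15.112, 11.680). A is determined by |VA| = 37.4 and |AE| = 35.0 together: it lies at the intersection of circle(V, 37.4) and circle(E, 35.0). With |VE| = 57.903, the foot of the radical line on VE is 30.452 from V and the perpendicular offset is √(37.4² − 30.452²) = 21.713. Taking the left-of-VE solution: A = (19.093, 26.804).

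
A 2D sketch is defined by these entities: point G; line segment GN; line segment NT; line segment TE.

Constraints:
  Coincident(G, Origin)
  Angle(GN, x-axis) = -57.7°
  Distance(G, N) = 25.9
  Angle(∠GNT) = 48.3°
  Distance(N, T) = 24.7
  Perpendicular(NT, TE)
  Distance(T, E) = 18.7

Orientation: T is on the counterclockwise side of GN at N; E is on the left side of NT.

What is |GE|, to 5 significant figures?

7.4977

∠GNT = 48.3°, so NT runs at -57.7° + (180° − 48.3°) = 74.000° from the x-axis; with |NT| = 24.7, T = N + 24.7·(cos 74.000°, sin 74.000°) = (20.648, 1.8509). NT is perpendicular to TE; with |TE| = 18.7 on the left of NT, E = T + 18.7·(-0.96126, 0.27564) = (2.6724, 7.0053). Then |GE| = |E − G| = 7.4977.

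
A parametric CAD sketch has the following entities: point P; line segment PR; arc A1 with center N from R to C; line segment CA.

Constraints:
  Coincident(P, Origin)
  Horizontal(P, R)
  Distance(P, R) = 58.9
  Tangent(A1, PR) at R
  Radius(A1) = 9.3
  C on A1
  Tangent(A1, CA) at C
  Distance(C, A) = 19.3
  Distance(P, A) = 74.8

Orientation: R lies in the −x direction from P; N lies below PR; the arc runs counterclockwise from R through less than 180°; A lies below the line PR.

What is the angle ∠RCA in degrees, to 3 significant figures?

137°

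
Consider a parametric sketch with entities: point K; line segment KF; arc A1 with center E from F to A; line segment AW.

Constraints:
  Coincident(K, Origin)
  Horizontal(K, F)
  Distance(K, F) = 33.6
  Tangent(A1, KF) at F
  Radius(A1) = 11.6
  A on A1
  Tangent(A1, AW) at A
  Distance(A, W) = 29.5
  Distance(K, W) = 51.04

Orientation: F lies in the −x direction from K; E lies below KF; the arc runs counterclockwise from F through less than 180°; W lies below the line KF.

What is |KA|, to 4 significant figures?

46.93

Checks: ∠(EF, FK) = 90.00° ✓; |EF| = 11.60 ✓; |EA| = 11.60 ✓; ∠(EA, AW) = 90.00° ✓; |AW| = 29.50 ✓; |KW| = 51.04 ✓.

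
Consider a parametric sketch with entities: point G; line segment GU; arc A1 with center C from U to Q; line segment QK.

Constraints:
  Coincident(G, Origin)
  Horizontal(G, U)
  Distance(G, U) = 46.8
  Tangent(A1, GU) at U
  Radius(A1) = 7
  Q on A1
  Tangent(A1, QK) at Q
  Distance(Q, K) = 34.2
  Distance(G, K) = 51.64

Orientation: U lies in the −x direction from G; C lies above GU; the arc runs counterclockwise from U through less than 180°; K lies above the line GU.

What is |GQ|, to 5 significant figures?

40.327

G is at the origin; GU is horizontal with |GU| = 46.8 and U on the −x side, so U = (-46.800, 0.0000). A1 meets GU tangentially, so CU is at right angles to GU, so C = U + (0, 7) = (-46.800, 7.0000). Since CQ ⟂ QK (tangency), |CK| = √(7.0² + 34.2²) = 34.909 regardless of where Q sits on A1. So K lies on both circle(G, 51.64) and circle(C, 34.909); the above-GU intersection is K = (-33.518, 39.284). Q is the foot of the tangent from K: Q = (-39.924, 5.6889).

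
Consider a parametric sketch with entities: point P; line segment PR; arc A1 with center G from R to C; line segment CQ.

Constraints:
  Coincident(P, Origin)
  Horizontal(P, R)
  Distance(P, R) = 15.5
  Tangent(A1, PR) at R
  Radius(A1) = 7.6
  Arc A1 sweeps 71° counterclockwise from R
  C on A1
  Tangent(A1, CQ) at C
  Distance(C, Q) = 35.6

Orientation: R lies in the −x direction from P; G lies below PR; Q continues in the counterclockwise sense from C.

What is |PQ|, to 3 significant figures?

51.8

On A1, R sits at bearing 90° from G; a 71° counterclockwise sweep puts C at bearing 161°, so C = G + 7.6·(cos 161°, sin 161°) = (-22.7, -5.13). The tangent condition forces GC to be normal to CQ, so CQ runs along (−sin 161°, cos 161°); with |CQ| = 35.6, Q = (-34.3, -38.8). Then |PQ| = |Q − P| = 51.8.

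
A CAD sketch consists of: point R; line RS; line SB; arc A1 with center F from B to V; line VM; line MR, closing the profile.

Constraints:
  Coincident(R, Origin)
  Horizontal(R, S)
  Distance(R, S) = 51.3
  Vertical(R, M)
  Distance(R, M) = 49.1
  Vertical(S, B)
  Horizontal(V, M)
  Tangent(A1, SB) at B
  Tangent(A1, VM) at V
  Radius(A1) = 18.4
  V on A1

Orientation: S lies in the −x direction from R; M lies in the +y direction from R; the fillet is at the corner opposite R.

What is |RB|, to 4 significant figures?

59.78

R is at the origin; RS is horizontal with |RS| = 51.3 and S on the −x side, so S = (-51.30, 0.000). RM is vertical with |RM| = 49.1 and M on the +y side, so M = (0.000, 49.10). The virtual corner opposite R is at (-51.30, 49.10). The tangent condition forces FB to be normal to SB and the tangent condition forces FV to be normal to VM, with radius 18.4, so the center F sits 18.4 in from both sides at F = (-32.90, 30.70). That places the tangent points at B = (-51.30, 30.70) on SB and V = (-32.90, 49.10) on VM. Then |RB| = |B − R| = 59.78.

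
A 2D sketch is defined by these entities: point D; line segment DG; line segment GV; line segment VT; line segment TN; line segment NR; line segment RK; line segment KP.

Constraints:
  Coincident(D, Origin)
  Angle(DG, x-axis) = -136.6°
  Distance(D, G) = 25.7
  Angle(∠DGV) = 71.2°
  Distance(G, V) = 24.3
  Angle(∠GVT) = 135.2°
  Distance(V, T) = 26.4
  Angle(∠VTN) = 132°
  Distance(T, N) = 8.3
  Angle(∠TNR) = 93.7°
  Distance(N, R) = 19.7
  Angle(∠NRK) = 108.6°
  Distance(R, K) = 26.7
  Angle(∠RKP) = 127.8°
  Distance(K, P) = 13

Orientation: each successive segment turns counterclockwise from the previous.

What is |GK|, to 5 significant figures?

14.164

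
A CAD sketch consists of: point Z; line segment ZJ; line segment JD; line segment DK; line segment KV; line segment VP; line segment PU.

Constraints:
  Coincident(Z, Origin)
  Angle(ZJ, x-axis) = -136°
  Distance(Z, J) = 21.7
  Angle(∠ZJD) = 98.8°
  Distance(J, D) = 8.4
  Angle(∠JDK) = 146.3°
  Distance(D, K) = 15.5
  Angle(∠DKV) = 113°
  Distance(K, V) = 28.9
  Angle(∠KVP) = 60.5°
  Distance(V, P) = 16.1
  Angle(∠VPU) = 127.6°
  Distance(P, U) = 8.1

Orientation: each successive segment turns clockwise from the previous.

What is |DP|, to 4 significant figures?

27.03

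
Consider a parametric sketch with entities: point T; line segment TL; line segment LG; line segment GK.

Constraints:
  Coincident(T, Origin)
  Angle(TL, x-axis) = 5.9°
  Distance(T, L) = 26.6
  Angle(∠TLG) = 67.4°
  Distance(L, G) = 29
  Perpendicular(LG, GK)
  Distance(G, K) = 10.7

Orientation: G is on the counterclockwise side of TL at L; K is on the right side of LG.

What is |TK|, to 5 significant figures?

39.946

∠TLG = 67.4°, so LG runs at 5.9° + (180° − 67.4°) = 118.50° from the x-axis; with |LG| = 29.0, G = L + 29.0·(cos 118.50°, sin 118.50°) = (12.621, 28.220). LG ⟂ GK; with |GK| = 10.7 on the right of LG, K = G + 10.7·(0.87882, 0.47716) = (22.025, 33.326). Then |TK| = |K − T| = 39.946.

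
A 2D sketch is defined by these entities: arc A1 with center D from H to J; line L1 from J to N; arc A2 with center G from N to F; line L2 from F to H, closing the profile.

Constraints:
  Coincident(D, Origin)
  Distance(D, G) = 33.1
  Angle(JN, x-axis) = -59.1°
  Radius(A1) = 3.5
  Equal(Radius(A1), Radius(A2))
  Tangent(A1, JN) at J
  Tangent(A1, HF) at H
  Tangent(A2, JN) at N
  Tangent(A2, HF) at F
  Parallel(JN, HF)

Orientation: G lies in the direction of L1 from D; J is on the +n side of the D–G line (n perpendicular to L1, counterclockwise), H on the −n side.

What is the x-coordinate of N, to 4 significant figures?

20.00

The slot axis is L1's direction at -59.1°, so u = (cos -59.1°, sin -59.1°) = (0.5135, -0.8581) and n = (−sin -59.1°, cos -59.1°) = (0.8581, 0.5135). D is at the origin and G lies 33.1 along u from D, so G = 33.1·u = (17.00, -28.40). Tangency of A1 to both parallel lines with radius 3.5 puts J and H at D ± 3.5·n: J = (3.003, 1.797), H = (-3.003, -1.797). Equal radii place N and F the same way about G: N = G + 3.5·n = (20.00, -26.60), F = G − 3.5·n = (13.99, -30.20). So N.x = 20.00.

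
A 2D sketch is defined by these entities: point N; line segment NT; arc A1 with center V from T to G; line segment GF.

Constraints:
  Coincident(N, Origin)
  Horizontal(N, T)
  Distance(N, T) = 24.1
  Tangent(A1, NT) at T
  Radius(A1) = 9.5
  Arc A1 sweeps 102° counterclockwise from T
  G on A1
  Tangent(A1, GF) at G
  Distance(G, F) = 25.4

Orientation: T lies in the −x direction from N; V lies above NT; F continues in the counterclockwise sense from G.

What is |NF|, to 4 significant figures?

41.51

On A1, T sits at bearing -90° from V; a 102° counterclockwise sweep puts G at bearing 12°, so G = V + 9.5·(cos 12°, sin 12°) = (-14.81, 11.48). Since A1 is tangent to GF there, VG ⟂ GF, so GF runs along (−sin 12°, cos 12°); with |GF| = 25.4, F = (-20.09, 36.32). Then |NF| = |F − N| = 41.51.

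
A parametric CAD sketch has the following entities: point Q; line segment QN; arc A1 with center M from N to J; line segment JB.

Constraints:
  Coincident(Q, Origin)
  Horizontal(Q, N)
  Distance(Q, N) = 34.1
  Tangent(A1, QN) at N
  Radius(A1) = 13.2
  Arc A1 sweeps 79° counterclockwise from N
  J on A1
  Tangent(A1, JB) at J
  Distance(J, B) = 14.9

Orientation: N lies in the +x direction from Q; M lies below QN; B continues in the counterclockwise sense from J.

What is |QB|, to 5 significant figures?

31.230

On A1, N sits at bearing 90° from M; a 79° counterclockwise sweep puts J at bearing 169°, so J = M + 13.2·(cos 169°, sin 169°) = (21.143, -10.681). Since A1 is tangent to JB there, MJ ⟂ JB, so JB runs along (−sin 169°, cos 169°); with |JB| = 14.9, B = (18.299, -25.308). Then |QB| = |B − Q| = 31.230.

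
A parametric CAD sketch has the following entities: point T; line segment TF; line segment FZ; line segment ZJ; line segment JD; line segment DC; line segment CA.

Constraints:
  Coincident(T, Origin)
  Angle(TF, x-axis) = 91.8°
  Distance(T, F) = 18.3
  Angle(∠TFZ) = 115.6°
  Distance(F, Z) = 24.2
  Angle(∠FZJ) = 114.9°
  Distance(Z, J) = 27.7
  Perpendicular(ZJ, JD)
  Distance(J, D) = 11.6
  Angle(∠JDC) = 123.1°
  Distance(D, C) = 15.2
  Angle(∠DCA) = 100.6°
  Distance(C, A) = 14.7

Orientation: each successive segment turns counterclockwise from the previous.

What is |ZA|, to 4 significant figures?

10.45

T is at the origin; TF runs at 91.8° with length 18.3, so F = (-0.5748, 18.29). ∠TFZ = 115.6° gives FZ at 156.2° from the x-axis; with |FZ| = 24.2, Z = (-22.72, 28.06). ∠FZJ = 114.9° gives ZJ at -138.7° from the x-axis; with |ZJ| = 27.7, J = (-43.53, 9.775). ZJ ⟂ JD, so JD runs at -48.70°; with |JD| = 11.6, D = (-35.87, 1.060). ∠JDC = 123.1° gives DC at 8.200° from the x-axis; with |DC| = 15.2, C = (-20.83, 3.228). ∠DCA = 100.6° gives CA at 87.60° from the x-axis; with |CA| = 14.7, A = (-20.21, 17.92). Then |ZA| = |A − Z| = 10.45.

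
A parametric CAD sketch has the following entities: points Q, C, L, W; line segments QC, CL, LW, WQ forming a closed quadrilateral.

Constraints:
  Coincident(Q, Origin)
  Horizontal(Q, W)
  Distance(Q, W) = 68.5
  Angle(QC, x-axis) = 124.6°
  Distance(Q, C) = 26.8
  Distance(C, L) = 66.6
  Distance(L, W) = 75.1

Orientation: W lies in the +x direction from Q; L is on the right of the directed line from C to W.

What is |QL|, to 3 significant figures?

41.6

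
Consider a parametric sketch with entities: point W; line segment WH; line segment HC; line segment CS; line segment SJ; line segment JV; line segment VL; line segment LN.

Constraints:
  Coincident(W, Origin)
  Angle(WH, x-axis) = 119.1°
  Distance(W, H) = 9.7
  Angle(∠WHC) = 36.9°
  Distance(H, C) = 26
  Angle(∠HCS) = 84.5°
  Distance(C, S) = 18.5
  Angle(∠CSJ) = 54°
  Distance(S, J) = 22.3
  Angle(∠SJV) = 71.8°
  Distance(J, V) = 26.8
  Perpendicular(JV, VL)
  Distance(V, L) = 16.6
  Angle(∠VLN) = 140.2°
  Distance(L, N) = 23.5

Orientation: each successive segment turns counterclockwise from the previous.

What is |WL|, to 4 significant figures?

31.31

W is at the origin; WH runs at 119.1° with length 9.7, so H = (-4.717, 8.476). ∠WHC = 36.9° gives HC at -97.80° from the x-axis; with |HC| = 26.0, C = (-8.246, -17.28). ∠HCS = 84.5° gives CS at -2.300° from the x-axis; with |CS| = 18.5, S = (10.24, -18.03). ∠CSJ = 54.0° gives SJ at 123.7° from the x-axis; with |SJ| = 22.3, J = (-2.134, 0.5263). ∠SJV = 71.8° gives JV at -128.1° from the x-axis; with |JV| = 26.8, V = (-18.67, -20.56). The perpendicularity gives VL at right angles to JV, so VL runs at -38.10°; with |VL| = 16.6, L = (-5.607, -30.81). Then |WL| = |L − W| = 31.31.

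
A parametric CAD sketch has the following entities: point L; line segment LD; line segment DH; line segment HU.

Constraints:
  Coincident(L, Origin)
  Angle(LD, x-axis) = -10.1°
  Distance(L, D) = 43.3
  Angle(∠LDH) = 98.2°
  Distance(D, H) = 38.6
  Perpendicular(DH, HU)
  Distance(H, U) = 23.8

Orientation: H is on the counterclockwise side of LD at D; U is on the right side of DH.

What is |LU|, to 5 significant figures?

80.300

L is at the origin; LD runs at -10.1° with length 43.3, so D = 43.3·(cos -10.1°, sin -10.1°) = (42.629, -7.5934). ∠LDH = 98.2°, so DH runs at -10.1° + (180° − 98.2°) = 71.700° from the x-axis; with |DH| = 38.6, H = D + 38.6·(cos 71.700°, sin 71.700°) = (54.749, 29.054). DH is perpendicular to HU; with |HU| = 23.8 on the right of DH, U = H + 23.8·(0.94943, -0.31399) = (77.345, 21.581). Then |LU| = |U − L| = 80.300.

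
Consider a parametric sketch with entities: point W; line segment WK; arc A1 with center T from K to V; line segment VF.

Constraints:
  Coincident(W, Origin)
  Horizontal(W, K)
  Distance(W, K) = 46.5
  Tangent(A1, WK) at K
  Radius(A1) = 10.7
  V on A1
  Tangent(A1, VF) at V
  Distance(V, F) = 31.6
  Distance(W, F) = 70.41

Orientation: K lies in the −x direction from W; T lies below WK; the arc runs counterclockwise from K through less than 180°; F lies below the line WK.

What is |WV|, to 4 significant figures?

58.26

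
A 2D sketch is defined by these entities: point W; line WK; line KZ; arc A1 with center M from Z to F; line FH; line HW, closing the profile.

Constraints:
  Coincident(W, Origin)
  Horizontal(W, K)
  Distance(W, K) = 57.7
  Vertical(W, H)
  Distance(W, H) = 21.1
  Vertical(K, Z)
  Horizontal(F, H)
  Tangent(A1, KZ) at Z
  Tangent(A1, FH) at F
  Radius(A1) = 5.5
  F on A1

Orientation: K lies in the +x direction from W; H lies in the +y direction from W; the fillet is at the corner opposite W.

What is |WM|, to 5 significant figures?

54.481

W is at the origin; W and K share the same y with |WK| = 57.7 and K on the +x side, so K = (57.700, 0.0000). WH is vertical with |WH| = 21.1 and H on the +y side, so H = (0.0000, 21.100). The virtual corner opposite W is at (57.700, 21.100). Tangency of A1 to KZ means the radius MZ is perpendicular to KZ and since A1 is tangent to FH there, MF ⟂ FH, with radius 5.5, so the center M sits 5.5 in from both sides at M = (52.200, 15.600). Then |WM| = |M − W| = 54.481.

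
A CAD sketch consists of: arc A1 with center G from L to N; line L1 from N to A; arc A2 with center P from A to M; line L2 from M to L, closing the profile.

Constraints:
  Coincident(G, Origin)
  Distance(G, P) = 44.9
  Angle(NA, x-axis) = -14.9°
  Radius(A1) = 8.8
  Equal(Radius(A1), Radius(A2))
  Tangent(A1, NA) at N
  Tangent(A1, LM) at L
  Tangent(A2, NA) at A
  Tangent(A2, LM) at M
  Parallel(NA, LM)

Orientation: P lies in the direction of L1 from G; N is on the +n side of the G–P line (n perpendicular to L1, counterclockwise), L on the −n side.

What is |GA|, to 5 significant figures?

45.754

The slot axis is L1's direction at -14.9°, so u = (cos -14.9°, sin -14.9°) = (0.96638, -0.25713) and n = (−sin -14.9°, cos -14.9°) = (0.25713, 0.96638). G is at the origin and P lies 44.9 along u from G, so P = 44.9·u = (43.390, -11.545). Tangency of A1 to both parallel lines with radius 8.8 puts N and L at G ± 8.8·n: N = (2.2628, 8.5041), L = (-2.2628, -8.5041). Equal radii place A and M the same way about P: A = P + 8.8·n = (45.653, -3.0412), M = P − 8.8·n = (41.128, -20.049). Then |GA| = |A − G| = 45.754.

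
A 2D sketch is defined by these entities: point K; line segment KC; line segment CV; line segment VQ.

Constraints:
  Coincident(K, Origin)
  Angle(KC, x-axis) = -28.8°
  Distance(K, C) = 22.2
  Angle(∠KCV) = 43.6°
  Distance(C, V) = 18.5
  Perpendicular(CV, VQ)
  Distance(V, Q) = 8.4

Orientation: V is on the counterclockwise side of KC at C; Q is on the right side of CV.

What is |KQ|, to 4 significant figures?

23.83

K is at the origin; KC runs at -28.8° with length 22.2, so C = 22.2·(cos -28.8°, sin -28.8°) = (19.45, -10.69). ∠KCV = 43.6°, so CV runs at -28.8° + (180° − 43.6°) = 107.6° from the x-axis; with |CV| = 18.5, V = C + 18.5·(cos 107.6°, sin 107.6°) = (13.86, 6.939). CV is perpendicular to VQ; with |VQ| = 8.4 on the right of CV, Q = V + 8.4·(0.9532, 0.3024) = (21.87, 9.479). Then |KQ| = |Q − K| = 23.83.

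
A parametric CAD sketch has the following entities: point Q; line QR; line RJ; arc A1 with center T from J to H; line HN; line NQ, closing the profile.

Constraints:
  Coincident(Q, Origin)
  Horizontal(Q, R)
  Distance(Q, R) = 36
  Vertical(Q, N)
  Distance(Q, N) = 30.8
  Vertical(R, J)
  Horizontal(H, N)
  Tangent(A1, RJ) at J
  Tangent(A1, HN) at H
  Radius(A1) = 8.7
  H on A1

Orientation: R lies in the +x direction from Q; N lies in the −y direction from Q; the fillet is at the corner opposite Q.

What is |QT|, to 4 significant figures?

35.12

Q is at the origin; Q and R share the same y with |QR| = 36.0 and R on the +x side, so R = (36.00, 0.000). Q and N share the same x with |QN| = 30.8 and N on the −y side, so N = (0.000, -30.80). The virtual corner opposite Q is at (36.00, -30.80). A1 meets RJ tangentially, so TJ is at right angles to RJ and since A1 is tangent to HN there, TH ⟂ HN, with radius 8.7, so the center T sits 8.7 in from both sides at T = (27.30, -22.10). Then |QT| = |T − Q| = 35.12.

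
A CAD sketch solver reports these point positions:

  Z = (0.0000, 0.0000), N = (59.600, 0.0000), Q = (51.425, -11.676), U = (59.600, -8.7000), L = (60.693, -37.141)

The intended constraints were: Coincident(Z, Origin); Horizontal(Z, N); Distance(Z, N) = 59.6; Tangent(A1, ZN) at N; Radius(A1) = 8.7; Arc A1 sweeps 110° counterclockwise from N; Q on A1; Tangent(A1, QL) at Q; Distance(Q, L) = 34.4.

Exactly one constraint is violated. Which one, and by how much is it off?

Distance(Q, L) = 34.4 — off by 7.30.

Z = (0.00, 0.00) ✓; Z.y = 0.00, N.y = 0.00 ✓; |ZN| = 59.60 ✓; ∠(UN, NZ) = 90.00° ✓; |UN| = 8.700 ✓; bearing(U→Q) − bearing(U→N) = 110.0° ✓; |UQ| = 8.700 ✓; ∠(UQ, QL) = 90.00° ✓; |QL| = 27.10 ✗.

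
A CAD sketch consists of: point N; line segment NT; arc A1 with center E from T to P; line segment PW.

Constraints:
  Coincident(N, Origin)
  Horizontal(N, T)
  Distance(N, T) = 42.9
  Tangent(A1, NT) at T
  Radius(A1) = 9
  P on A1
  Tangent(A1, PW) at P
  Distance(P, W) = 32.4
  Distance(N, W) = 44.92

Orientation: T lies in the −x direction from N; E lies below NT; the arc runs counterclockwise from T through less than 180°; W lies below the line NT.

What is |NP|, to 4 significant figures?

51.38

Checks: |EP| = 9.000 ✓; ∠(EP, PW) = 90.00° ✓; |PW| = 32.40 ✓; |NW| = 44.92 ✓.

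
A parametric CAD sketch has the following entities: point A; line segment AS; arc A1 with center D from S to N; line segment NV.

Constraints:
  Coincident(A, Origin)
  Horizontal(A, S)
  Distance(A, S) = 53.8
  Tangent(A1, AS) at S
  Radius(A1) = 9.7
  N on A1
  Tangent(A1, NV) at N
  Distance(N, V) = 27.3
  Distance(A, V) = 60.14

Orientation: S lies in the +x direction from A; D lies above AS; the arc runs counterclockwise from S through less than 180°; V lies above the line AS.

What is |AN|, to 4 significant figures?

63.69

A is at the origin; AS is horizontal with |AS| = 53.8 and S on the +x side, so S = (53.80, 0.000). Since A1 is tangent to AS there, DS ⟂ AS, so D = S + (0, 9.7) = (53.80, 9.700). Since DN ⟂ NV (tangency), |DV| = √(9.7² + 27.3²) = 28.97 regardless of where N sits on A1. So V lies on both circle(A, 60.14) and circle(D, 28.97); the above-AS intersection is V = (46.77, 37.81). N is the foot of the tangent from V: N = (61.88, 15.07).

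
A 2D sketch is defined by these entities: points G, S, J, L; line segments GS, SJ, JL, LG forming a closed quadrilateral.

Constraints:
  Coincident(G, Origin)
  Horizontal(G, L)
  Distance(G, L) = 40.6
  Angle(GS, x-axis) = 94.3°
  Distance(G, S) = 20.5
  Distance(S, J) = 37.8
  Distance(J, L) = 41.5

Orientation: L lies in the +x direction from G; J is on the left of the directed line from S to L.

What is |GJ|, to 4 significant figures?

50.61

Checks: |SJ| = 37.80 ✓; |JL| = 41.50 ✓.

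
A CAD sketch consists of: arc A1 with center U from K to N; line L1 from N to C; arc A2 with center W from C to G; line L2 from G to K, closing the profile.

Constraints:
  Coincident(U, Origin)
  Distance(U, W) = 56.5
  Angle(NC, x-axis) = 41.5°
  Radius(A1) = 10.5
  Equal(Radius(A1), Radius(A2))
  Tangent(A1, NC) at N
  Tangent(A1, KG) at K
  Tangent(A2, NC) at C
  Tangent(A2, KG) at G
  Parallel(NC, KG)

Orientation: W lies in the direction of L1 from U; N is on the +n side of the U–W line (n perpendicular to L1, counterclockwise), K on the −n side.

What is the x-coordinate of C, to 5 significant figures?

35.358

The slot axis is L1's direction at 41.5°, so u = (cos 41.5°, sin 41.5°) = (0.74896, 0.66262) and n = (−sin 41.5°, cos 41.5°) = (-0.66262, 0.74896). U is at the origin and W lies 56.5 along u from U, so W = 56.5·u = (42.316, 37.438). Tangency of A1 to both parallel lines with radius 10.5 puts N and K at U ± 10.5·n: N = (-6.9575, 7.8640), K = (6.9575, -7.8640). Equal radii place C and G the same way about W: C = W + 10.5·n = (35.358, 45.302), G = W − 10.5·n = (49.274, 29.574). So C.x = 35.358.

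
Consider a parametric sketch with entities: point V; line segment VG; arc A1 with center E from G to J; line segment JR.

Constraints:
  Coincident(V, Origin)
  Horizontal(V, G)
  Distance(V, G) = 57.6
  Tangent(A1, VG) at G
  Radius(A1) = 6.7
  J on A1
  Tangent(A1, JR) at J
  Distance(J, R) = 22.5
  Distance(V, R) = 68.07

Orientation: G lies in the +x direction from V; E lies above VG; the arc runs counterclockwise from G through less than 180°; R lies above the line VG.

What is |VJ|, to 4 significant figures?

64.69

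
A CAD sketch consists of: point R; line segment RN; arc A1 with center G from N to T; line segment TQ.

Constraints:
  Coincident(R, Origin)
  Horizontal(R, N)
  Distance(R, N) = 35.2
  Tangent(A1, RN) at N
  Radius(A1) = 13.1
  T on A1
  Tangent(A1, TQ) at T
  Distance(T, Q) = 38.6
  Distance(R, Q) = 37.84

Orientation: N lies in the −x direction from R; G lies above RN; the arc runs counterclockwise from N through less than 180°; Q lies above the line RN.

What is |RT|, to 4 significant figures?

25.02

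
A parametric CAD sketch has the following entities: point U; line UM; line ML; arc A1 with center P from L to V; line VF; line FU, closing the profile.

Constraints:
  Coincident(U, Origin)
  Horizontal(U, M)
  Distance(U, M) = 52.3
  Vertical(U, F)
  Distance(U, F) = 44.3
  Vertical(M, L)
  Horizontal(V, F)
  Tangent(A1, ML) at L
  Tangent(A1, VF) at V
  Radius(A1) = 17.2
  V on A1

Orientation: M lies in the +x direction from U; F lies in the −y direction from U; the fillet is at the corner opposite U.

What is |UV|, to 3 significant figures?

56.5

U is at the origin; U and M share the same y with |UM| = 52.3 and M on the +x side, so M = (52.3, 0.00). UF is vertical with |UF| = 44.3 and F on the −y side, so F = (0.00, -44.3). The virtual corner opposite U is at (52.3, -44.3). A1 meets ML tangentially, so PL is at right angles to ML and since A1 is tangent to VF there, PV ⟂ VF, with radius 17.2, so the center P sits 17.2 in from both sides at P = (35.1, -27.1). That places the tangent points at L = (52.3, -27.1) on ML and V = (35.1, -44.3) on VF. Then |UV| = |V − U| = 56.5.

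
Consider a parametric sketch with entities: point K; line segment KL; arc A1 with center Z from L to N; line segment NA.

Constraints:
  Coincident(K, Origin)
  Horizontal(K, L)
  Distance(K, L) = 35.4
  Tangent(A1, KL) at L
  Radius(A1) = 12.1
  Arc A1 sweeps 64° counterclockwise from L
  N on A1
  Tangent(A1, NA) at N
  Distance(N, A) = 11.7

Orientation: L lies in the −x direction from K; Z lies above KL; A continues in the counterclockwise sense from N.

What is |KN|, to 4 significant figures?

25.45

K is at the origin; KL is horizontal with |KL| = 35.4 and L on the −x side, so L = (-35.40, 0.000). A1 meets KL tangentially, so ZL is at right angles to KL, so Z = L + (0, 12.1) = (-35.40, 12.10). On A1, L sits at bearing -90° from Z; a 64° counterclockwise sweep puts N at bearing -26°, so N = Z + 12.1·(cos -26°, sin -26°) = (-24.52, 6.796). Then |KN| = |N − K| = 25.45.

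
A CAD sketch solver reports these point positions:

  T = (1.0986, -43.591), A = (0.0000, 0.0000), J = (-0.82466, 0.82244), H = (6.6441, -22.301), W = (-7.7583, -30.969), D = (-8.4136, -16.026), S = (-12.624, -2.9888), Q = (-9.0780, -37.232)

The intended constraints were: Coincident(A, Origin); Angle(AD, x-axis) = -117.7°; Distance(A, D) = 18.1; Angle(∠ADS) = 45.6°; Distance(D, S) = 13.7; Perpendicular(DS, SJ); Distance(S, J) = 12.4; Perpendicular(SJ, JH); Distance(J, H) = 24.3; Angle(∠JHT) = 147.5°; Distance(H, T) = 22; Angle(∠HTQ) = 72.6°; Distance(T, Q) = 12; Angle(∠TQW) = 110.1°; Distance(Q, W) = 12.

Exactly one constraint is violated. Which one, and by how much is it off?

Distance(Q, W) = 12 — off by 5.60.

A = (0.00, 0.00) ✓; AD at -117.7° ✓; |AD| = 18.10 ✓; ∠ADS = 45.60° ✓; |DS| = 13.70 ✓; ∠(DS, SJ) = 90.00° ✓; |SJ| = 12.40 ✓; ∠(SJ, JH) = 90.00° ✓; |JH| = 24.30 ✓; ∠JHT = 147.5° ✓; |HT| = 22.00 ✓; ∠HTQ = 72.60° ✓; |TQ| = 12.00 ✓; ∠TQW = 110.1° ✓; |QW| = 6.401 ✗.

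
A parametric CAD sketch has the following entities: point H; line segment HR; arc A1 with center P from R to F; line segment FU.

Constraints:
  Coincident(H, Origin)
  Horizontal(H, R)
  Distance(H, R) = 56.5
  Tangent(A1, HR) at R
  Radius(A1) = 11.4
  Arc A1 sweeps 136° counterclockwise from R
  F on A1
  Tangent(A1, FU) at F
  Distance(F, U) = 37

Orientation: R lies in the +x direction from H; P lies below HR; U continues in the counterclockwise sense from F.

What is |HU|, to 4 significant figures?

87.79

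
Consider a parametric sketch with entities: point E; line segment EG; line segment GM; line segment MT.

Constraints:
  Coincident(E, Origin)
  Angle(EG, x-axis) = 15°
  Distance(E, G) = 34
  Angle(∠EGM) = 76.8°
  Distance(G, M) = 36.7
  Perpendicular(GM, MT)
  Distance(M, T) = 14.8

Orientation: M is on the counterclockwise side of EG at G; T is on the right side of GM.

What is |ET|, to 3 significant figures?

56.0

E is at the origin; EG runs at 15.0° with length 34.0, so G = 34.0·(cos 15.0°, sin 15.0°) = (32.8, 8.80). ∠EGM = 76.8°, so GM runs at 15.0° + (180° − 76.8°) = 118° from the x-axis; with |GM| = 36.7, M = G + 36.7·(cos 118°, sin 118°) = (15.5, 41.1). The perpendicularity gives MT at right angles to GM; with |MT| = 14.8 on the right of GM, T = M + 14.8·(0.881, 0.473) = (28.5, 48.1). Then |ET| = |T − E| = 56.0.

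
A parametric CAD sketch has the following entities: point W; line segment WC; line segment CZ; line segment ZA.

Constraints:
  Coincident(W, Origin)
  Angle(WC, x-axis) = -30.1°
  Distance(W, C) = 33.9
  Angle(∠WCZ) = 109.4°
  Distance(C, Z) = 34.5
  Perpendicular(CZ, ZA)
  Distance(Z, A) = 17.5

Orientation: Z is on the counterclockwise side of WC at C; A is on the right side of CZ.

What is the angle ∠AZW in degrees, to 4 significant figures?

124.9°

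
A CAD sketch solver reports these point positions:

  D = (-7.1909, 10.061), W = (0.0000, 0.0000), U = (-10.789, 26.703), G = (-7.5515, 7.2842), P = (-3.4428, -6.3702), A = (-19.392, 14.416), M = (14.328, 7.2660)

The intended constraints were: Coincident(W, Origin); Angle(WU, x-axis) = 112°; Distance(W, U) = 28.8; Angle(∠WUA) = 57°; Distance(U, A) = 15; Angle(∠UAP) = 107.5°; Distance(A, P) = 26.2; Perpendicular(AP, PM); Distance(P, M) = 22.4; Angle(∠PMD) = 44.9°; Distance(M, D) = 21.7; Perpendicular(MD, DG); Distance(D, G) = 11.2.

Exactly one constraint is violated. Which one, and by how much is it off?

Distance(D, G) = 11.2 — off by 8.40.

W = (0.00, 0.00) ✓; WU at 112.0° ✓; |WU| = 28.80 ✓; ∠WUA = 57.00° ✓; |UA| = 15.00 ✓; ∠UAP = 107.5° ✓; |AP| = 26.20 ✓; ∠(AP, PM) = 90.00° ✓; |PM| = 22.40 ✓; ∠PMD = 44.90° ✓; |MD| = 21.70 ✓; ∠(MD, DG) = 90.00° ✓; |DG| = 2.800 ✗.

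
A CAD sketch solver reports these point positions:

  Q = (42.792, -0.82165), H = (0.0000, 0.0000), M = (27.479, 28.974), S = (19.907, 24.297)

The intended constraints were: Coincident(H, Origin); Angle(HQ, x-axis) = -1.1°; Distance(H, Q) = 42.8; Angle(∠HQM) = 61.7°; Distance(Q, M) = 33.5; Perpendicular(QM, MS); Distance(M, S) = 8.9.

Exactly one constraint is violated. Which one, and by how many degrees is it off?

Perpendicular(QM, MS) — off by 4.50°.

H = (0.00, 0.00) ✓; HQ at -1.100° ✓; |HQ| = 42.80 ✓; ∠HQM = 61.70° ✓; |QM| = 33.50 ✓; ∠(QM, MS) = 94.50° ✗; |MS| = 8.900 ✓.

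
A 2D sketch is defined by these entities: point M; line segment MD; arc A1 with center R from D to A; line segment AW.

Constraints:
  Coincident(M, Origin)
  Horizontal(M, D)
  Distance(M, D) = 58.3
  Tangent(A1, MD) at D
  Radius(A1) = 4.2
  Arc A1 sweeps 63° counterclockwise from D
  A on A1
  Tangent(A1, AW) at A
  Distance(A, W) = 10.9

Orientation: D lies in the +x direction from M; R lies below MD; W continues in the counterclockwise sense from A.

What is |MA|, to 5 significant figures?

54.606

A1 meets MD tangentially, so RD is at right angles to MD, so R = D + (0, -4.2) = (58.300, -4.2000). On A1, D sits at bearing 90° from R; a 63° counterclockwise sweep puts A at bearing 153°, so A = R + 4.2·(cos 153°, sin 153°) = (54.558, -2.2932). Then |MA| = |A − M| = 54.606.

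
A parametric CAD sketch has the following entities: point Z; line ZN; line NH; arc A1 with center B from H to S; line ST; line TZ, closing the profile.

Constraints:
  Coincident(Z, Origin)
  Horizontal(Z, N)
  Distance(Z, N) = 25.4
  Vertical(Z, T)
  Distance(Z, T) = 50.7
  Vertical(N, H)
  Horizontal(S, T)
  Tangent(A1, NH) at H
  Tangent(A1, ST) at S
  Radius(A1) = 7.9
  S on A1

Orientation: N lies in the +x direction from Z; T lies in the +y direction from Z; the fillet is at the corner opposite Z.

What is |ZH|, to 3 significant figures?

49.8

The virtual corner opposite Z is at (25.4, 50.7). A1 meets NH tangentially, so BH is at right angles to NH and tangency of A1 to ST means the radius BS is perpendicular to ST, with radius 7.9, so the center B sits 7.9 in from both sides at B = (17.5, 42.8). That places the tangent points at H = (25.4, 42.8) on NH and S = (17.5, 50.7) on ST. Then |ZH| = |H − Z| = 49.8.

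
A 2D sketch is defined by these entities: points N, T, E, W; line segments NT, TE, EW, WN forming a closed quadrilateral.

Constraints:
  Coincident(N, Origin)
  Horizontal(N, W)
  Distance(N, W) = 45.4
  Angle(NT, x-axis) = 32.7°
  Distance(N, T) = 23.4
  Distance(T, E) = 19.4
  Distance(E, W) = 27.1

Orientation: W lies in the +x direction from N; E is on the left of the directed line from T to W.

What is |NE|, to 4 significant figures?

42.73

N is at the origin; N and W share the same y with |NW| = 45.4 and W in +x, so W = (45.4, 0). NT runs at 32.7° with |NT| = 23.4, so T = (19.69, 12.64). E is determined by |TE| = 19.4 and |EW| = 27.1 together: it lies at the intersection of circle(T, 19.4) and circle(W, 27.1). With |TW| = 28.65, the foot of the radical line on TW is 8.075 from T and the perpendicular offset is √(19.4² − 8.075²) = 17.64. Taking the left-of-TW solution: E = (34.72, 24.91).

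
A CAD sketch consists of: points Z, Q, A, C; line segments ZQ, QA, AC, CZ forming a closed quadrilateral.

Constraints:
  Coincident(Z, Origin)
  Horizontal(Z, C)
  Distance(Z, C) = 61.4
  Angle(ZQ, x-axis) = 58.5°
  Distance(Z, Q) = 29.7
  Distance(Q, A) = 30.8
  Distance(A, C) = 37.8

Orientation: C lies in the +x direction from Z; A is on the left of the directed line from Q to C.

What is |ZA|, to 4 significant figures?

56.49

Checks: ZQ at 58.50° ✓; |QA| = 30.80 ✓; |AC| = 37.80 ✓.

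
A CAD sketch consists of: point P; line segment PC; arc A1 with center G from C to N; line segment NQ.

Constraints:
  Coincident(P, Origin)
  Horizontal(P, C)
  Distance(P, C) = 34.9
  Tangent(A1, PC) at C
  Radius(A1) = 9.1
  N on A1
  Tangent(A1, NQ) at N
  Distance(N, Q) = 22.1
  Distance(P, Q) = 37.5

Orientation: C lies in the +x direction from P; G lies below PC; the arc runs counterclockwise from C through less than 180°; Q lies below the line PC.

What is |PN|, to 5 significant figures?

27.050

P is at the origin; P and C share the same y with |PC| = 34.9 and C on the +x side, so C = (34.900, 0.0000). Tangency of A1 to PC means the radius GC is perpendicular to PC, so G = C + (0, -9.1) = (34.900, -9.1000). Since GN ⟂ NQ (tangency), |GQ| = √(9.1² + 22.1²) = 23.900 regardless of where N sits on A1. So Q lies on both circle(P, 37.5) and circle(G, 23.900); the below-PC intersection is Q = (22.846, -29.738). N is the foot of the tangent from Q: N = (25.887, -7.8479).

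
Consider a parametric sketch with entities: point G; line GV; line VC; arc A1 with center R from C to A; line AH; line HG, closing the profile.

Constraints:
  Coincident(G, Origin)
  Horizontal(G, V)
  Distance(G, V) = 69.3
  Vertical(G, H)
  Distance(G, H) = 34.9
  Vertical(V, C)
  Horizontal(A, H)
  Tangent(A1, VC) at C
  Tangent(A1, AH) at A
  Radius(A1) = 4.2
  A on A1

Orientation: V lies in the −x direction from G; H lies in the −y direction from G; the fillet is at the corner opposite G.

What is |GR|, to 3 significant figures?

72.0

G and H share the same x with |GH| = 34.9 and H on the −y side, so H = (0.00, -34.9). The virtual corner opposite G is at (-69.3, -34.9). Since A1 is tangent to VC there, RC ⟂ VC and tangency of A1 to AH means the radius RA is perpendicular to AH, with radius 4.2, so the center R sits 4.2 in from both sides at R = (-65.1, -30.7). Then |GR| = |R − G| = 72.0.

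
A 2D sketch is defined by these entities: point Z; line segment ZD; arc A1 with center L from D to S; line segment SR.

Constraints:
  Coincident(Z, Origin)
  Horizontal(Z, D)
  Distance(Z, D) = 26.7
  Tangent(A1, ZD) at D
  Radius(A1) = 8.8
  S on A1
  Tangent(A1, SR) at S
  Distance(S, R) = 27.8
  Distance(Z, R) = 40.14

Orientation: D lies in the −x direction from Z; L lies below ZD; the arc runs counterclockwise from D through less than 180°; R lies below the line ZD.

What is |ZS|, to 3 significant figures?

36.6

Checks: |LD| = 8.800 ✓; |LS| = 8.800 ✓; ∠(LS, SR) = 90.00° ✓; |SR| = 27.80 ✓; |ZR| = 40.14 ✓.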